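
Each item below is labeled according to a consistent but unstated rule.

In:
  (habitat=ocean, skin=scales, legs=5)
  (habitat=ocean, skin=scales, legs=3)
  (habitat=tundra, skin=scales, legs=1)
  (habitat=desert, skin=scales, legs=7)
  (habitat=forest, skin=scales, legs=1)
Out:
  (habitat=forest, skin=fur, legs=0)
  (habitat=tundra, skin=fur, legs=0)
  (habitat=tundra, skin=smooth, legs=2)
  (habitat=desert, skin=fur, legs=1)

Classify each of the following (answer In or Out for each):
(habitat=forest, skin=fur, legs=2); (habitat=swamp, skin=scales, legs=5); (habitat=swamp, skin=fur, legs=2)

The pattern is that an item is 'In' exactly when: skin is scales.
(habitat=forest, skin=fur, legs=2) → skin is fur → Out.
(habitat=swamp, skin=scales, legs=5) → skin is scales → In.
(habitat=swamp, skin=fur, legs=2) → skin is fur → Out.

Out, In, Out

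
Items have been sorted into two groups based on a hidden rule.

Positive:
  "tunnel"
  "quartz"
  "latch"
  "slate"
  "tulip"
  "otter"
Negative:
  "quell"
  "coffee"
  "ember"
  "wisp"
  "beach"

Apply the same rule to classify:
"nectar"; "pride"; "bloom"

Positive, Negative, Negative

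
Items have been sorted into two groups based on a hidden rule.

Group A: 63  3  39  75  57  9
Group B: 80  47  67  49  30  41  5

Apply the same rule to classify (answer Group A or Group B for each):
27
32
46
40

Group A, Group B, Group B, Group B

All 'Group A' examples share one property — ≡ 3 (mod 6) — and every 'Group B' example lacks it.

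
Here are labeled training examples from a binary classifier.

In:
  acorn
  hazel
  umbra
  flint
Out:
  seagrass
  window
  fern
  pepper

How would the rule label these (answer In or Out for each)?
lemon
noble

The rule appears to be: odd length.
lemon: length 5, fits → In. noble: length 5, fits → In.

In, In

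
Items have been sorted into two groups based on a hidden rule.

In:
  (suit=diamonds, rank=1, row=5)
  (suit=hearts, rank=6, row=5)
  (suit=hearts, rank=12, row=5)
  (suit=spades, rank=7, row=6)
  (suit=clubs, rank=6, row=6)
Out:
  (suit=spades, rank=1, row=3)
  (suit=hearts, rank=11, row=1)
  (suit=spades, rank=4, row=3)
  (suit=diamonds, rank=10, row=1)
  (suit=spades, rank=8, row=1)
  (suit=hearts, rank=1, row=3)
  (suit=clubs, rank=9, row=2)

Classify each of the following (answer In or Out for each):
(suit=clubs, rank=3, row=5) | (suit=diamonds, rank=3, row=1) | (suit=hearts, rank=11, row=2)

In, Out, Out

The distinguishing property — row ≥ 5 — holds for all the 'In' cases and none of the 'Out' cases.
(suit=clubs, rank=3, row=5): row = 5, qualifies → In.
(suit=diamonds, rank=3, row=1): row = 1, fails the rule → Out.
(suit=hearts, rank=11, row=2): row = 2, fails the rule → Out.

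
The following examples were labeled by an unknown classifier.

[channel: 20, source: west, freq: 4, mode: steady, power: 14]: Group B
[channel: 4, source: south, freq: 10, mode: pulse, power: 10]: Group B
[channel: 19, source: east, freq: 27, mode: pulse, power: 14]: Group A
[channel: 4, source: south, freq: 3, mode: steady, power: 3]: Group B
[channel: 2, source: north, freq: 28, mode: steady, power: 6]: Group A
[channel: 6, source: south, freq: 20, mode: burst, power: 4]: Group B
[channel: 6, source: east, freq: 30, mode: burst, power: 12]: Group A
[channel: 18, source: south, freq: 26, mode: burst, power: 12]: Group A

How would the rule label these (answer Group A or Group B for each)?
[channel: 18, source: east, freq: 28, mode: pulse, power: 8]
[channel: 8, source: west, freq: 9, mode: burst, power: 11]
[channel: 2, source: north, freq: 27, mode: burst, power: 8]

Every 'Group A' example satisfies: freq ≥ 26. None of the 'Group B' examples do.
[channel: 18, source: east, freq: 28, mode: pulse, power: 8]: freq = 28, checks out → Group A. [channel: 8, source: west, freq: 9, mode: burst, power: 11]: freq = 9, does not satisfy this → Group B. [channel: 2, source: north, freq: 27, mode: burst, power: 8]: freq = 27, checks out → Group A.

Group A, Group B, Group A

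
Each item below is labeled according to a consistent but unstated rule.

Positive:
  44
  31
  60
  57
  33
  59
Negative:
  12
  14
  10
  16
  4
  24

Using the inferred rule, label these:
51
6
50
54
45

Positive, Negative, Positive, Positive, Positive

A rule that fits every label: at least 31 — true of each 'Positive' example, false of each 'Negative' one.
51 — 51 ≥ 31, hence Positive.
6 — 6 < 31, hence Negative.
50 — 50 ≥ 31, hence Positive.
54 — 54 ≥ 31, hence Positive.
45 — 45 ≥ 31, hence Positive.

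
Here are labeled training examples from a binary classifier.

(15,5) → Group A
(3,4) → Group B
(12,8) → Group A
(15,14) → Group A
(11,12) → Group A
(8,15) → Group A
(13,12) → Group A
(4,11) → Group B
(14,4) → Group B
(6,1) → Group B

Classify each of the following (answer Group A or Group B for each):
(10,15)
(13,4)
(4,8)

'Group A' ⟺ sum ≥ 20.

Group A, Group B, Group B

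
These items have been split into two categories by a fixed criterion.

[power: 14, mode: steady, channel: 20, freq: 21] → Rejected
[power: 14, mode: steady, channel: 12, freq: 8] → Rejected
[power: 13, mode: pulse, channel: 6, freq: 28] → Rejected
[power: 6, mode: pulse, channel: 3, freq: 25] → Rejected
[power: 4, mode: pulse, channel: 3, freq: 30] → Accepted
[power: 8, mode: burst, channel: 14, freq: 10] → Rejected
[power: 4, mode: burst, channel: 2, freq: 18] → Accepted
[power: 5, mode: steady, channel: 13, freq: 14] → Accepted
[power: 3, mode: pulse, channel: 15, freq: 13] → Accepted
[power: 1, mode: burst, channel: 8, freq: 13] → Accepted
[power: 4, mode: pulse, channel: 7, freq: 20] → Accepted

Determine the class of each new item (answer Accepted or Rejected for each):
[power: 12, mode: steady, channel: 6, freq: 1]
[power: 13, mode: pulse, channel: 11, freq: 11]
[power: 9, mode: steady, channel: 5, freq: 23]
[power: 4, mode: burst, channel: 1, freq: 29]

The classifier is using: power ≤ 5.

Rejected, Rejected, Rejected, Accepted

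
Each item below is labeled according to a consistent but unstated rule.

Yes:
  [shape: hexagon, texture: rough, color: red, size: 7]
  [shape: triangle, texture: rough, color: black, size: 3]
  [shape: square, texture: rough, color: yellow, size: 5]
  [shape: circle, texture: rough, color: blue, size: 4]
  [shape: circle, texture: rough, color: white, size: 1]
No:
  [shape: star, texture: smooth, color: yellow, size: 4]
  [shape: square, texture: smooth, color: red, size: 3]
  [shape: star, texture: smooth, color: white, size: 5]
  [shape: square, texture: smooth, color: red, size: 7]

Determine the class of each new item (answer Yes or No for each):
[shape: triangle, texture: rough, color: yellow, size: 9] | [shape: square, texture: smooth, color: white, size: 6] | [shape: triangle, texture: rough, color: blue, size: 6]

Yes, No, Yes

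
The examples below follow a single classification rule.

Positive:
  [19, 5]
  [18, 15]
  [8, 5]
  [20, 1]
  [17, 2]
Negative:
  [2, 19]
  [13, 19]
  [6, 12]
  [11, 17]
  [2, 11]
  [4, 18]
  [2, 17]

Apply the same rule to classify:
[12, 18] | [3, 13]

The rule appears to be: first > second.
[12, 18]: Negative (12 < 18).
[3, 13]: Negative (3 < 13).

Negative, Negative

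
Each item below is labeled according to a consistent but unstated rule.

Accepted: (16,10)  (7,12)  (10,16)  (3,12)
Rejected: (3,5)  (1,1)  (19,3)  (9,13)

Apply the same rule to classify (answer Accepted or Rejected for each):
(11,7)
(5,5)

Every 'Accepted' example satisfies: second is even. None of the 'Rejected' examples do.
(11,7): Rejected (second 7). (5,5): Rejected (second 5).

Rejected, Rejected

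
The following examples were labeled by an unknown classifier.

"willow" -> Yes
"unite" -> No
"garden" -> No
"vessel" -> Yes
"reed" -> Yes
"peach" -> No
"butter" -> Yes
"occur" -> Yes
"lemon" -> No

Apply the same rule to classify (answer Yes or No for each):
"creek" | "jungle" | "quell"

A rule that fits every label: has a double letter — true of each 'Yes' example, false of each 'No' one.
"creek": 'ee' doubled, meets the rule → Yes. "jungle": no doubled letter, does not satisfy this → No. "quell": 'll' doubled, meets the rule → Yes.

Yes, No, Yes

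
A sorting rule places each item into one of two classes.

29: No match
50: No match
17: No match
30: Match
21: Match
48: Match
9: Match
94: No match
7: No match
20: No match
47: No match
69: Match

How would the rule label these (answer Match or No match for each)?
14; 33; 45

The rule appears to be: multiple of 3.

No match, Match, Match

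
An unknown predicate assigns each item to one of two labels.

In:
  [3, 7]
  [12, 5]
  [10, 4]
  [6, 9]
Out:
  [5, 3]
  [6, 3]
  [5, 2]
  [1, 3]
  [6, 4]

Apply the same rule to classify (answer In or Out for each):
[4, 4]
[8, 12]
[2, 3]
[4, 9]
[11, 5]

Out, In, Out, In, In

'In' ⟺ max ≥ 7.
[4, 4]: Out (max 4). [8, 12]: In (max 12). [2, 3]: Out (max 3). [4, 9]: In (max 9). [11, 5]: In (max 11).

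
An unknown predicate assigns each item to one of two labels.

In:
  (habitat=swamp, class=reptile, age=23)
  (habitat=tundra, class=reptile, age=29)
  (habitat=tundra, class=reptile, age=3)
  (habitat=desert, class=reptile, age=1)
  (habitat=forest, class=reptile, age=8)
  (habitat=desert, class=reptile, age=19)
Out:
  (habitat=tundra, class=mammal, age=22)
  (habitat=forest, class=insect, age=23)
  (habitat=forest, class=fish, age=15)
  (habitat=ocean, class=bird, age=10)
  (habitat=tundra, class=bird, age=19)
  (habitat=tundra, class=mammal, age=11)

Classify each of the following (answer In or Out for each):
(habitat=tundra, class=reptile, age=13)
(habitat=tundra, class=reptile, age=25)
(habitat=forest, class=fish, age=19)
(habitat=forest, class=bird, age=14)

The common property of the 'In' items is: class is reptile. No 'Out' item has it.
(habitat=tundra, class=reptile, age=13) — class is reptile, hence In.
(habitat=tundra, class=reptile, age=25) — class is reptile, hence In.
(habitat=forest, class=fish, age=19) — class is fish, hence Out.
(habitat=forest, class=bird, age=14) — class is bird, hence Out.

In, In, Out, Out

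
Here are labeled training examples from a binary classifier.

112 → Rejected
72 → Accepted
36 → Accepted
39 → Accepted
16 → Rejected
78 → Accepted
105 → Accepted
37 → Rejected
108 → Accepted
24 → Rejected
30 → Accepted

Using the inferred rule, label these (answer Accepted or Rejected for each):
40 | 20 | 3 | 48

The rule appears to be: multiple of 3 AND at least 30.
40: Rejected (40 = 3·13 + 1, 40 ≥ 30). 20: Rejected (20 = 3·6 + 2, 20 < 30). 3: Rejected (3 = 3·1, 3 < 30). 48: Accepted (48 = 3·16, 48 ≥ 30).

Rejected, Rejected, Rejected, Accepted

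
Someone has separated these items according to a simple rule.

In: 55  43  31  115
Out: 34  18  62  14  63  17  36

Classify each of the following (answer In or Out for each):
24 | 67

The classifier is using: ≡ 1 (mod 6).
Out: 24, since 24 mod 6 = 0. In: 67, since 67 mod 6 = 1.

Out, In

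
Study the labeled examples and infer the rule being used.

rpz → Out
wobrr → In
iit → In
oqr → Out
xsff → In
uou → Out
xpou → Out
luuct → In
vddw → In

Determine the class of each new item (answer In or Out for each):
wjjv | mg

The rule appears to be: has a double letter.

In, Out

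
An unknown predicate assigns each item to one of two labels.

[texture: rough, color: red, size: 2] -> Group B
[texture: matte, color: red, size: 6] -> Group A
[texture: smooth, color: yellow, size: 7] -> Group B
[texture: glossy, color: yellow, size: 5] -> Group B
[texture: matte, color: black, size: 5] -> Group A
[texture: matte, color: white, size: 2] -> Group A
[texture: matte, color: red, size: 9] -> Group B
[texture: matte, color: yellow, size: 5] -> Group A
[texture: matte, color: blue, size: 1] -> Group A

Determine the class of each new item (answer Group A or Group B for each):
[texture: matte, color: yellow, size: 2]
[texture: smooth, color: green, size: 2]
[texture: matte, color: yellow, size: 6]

The pattern is that an item is 'Group A' exactly when: texture is matte AND size ≤ 6.
[texture: matte, color: yellow, size: 2] — texture is matte, size = 2, hence Group A.
[texture: smooth, color: green, size: 2] — texture is smooth, size = 2, hence Group B.
[texture: matte, color: yellow, size: 6] — texture is matte, size = 6, hence Group A.

Group A, Group B, Group A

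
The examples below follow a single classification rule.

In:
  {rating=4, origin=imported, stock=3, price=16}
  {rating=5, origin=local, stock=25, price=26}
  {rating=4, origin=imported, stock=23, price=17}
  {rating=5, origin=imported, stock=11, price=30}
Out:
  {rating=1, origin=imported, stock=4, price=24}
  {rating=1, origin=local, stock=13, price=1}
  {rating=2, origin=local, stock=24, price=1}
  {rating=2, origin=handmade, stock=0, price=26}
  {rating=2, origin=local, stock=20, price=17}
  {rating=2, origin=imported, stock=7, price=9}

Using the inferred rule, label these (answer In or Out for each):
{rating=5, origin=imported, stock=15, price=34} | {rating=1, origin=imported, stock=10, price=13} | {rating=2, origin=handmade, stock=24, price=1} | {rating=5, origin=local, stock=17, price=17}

In, Out, Out, In

A rule that fits every label: rating ≥ 4 — true of each 'In' example, false of each 'Out' one.
{rating=5, origin=imported, stock=15, price=34}: rating = 5, has this property → In. {rating=1, origin=imported, stock=10, price=13}: rating = 1, doesn't qualify → Out. {rating=2, origin=handmade, stock=24, price=1}: rating = 2, doesn't qualify → Out. {rating=5, origin=local, stock=17, price=17}: rating = 5, has this property → In.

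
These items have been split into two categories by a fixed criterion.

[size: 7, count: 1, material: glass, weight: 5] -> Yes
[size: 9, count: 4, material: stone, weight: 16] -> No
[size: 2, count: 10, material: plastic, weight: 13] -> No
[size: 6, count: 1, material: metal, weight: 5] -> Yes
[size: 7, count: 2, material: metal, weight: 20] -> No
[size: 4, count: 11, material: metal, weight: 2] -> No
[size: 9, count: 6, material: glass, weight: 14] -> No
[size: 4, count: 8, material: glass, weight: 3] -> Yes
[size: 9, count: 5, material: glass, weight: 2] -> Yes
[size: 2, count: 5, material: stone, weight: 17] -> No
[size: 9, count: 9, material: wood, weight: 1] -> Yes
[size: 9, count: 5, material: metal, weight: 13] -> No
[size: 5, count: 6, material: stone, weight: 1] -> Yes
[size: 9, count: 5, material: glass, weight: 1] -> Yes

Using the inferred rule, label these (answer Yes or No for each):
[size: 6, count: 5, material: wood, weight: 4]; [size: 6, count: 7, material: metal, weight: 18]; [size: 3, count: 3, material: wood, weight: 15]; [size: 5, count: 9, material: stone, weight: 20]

The rule appears to be: count ≤ 9 AND weight ≤ 5.
[size: 6, count: 5, material: wood, weight: 4] — count = 5, weight = 4, hence Yes.
[size: 6, count: 7, material: metal, weight: 18] — count = 7, weight = 18, hence No.
[size: 3, count: 3, material: wood, weight: 15] — count = 3, weight = 15, hence No.
[size: 5, count: 9, material: stone, weight: 20] — count = 9, weight = 20, hence No.

Yes, No, No, No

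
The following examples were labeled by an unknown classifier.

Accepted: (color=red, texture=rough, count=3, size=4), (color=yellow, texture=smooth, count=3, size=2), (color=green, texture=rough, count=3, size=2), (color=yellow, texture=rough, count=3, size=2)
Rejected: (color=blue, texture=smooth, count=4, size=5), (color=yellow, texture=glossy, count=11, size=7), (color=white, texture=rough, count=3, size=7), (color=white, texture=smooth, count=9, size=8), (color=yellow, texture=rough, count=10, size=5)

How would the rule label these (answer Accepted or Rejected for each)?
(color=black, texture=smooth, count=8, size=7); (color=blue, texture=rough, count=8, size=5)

Rejected, Rejected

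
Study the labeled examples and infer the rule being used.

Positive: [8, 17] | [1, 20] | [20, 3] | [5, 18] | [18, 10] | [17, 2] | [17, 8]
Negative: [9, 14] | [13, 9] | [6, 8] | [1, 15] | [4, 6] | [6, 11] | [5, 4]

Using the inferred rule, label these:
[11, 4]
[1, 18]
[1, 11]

The common property of the 'Positive' items is: max ≥ 17. No 'Negative' item has it.

Negative, Positive, Negative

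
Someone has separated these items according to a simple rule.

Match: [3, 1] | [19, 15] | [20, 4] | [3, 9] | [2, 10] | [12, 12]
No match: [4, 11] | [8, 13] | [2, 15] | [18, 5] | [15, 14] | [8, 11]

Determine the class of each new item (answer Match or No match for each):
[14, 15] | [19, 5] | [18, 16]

No match, Match, Match

A rule that fits every label: sum is even — true of each 'Match' example, false of each 'No match' one.
No match: [14, 15], since 14+15 = 29. Match: [19, 5], since 19+5 = 24. Match: [18, 16], since 18+16 = 34.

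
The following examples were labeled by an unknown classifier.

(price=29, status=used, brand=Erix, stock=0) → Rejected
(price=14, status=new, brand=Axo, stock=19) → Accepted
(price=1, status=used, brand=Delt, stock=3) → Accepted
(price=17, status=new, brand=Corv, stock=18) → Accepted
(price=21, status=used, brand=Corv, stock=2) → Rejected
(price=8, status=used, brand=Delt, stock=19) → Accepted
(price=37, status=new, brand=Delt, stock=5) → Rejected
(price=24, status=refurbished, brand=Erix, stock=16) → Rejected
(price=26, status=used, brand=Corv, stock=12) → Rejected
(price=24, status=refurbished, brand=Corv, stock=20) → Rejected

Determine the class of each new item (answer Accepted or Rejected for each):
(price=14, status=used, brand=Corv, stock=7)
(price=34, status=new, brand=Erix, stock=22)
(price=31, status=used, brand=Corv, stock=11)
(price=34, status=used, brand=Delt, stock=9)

Accepted, Rejected, Rejected, Rejected

The classifier is using: price ≤ 17.
(price=14, status=used, brand=Corv, stock=7) → price = 14 → Accepted.
(price=34, status=new, brand=Erix, stock=22) → price = 34 → Rejected.
(price=31, status=used, brand=Corv, stock=11) → price = 31 → Rejected.
(price=34, status=used, brand=Delt, stock=9) → price = 34 → Rejected.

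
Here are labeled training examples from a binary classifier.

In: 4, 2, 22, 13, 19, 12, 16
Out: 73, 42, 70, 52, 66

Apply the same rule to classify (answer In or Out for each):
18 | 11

In, In

The common property of the 'In' items is: at most 22. No 'Out' item has it.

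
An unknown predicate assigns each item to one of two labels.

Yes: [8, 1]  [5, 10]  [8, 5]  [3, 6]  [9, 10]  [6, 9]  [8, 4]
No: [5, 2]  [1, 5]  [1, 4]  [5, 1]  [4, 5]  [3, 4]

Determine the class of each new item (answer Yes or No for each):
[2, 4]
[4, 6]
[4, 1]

The simplest hypothesis consistent with all the labels is: max ≥ 6.
No: [2, 4], since max 4. Yes: [4, 6], since max 6. No: [4, 1], since max 4.

No, Yes, No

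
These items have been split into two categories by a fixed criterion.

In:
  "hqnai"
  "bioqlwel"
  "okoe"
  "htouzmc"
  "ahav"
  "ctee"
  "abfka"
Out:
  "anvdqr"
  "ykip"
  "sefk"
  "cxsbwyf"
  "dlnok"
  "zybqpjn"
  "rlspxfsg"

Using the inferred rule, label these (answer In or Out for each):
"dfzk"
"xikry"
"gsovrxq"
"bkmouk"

All 'In' examples share one property — has ≥ 2 vowels — and every 'Out' example lacks it.

Out, Out, Out, In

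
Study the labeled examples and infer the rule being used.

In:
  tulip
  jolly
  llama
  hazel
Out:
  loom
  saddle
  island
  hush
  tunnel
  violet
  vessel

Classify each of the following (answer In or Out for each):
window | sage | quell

Out, Out, In

Every 'In' example satisfies: odd length. None of the 'Out' examples do.
window: length 6 — does not pass, so Out.
sage: length 4 — does not pass, so Out.
quell: length 5 — passes, so In.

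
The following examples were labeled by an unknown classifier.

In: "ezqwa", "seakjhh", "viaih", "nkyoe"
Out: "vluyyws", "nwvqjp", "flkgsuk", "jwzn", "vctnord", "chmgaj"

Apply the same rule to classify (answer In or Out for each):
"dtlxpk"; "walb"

Out, Out

Rule: has ≥ 2 vowels. This holds for each 'In' example and fails for each 'Out' one.
Out: "dtlxpk", since 0 vowels.
Out: "walb", since 1 vowel.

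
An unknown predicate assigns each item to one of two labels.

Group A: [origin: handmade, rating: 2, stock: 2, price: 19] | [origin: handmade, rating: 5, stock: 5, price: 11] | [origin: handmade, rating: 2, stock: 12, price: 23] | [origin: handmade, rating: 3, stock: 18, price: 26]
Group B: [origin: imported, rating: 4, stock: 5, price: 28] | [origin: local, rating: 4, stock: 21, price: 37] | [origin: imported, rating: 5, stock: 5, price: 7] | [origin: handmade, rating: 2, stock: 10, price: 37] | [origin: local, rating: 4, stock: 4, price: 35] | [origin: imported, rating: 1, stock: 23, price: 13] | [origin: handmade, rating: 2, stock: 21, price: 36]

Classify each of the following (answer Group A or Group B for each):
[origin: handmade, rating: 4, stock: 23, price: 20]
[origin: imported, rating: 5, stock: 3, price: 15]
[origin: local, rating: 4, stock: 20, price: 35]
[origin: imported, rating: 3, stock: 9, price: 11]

A rule that fits every label: origin is handmade AND price ≤ 26 — true of each 'Group A' example, false of each 'Group B' one.
[origin: handmade, rating: 4, stock: 23, price: 20]: Group A (origin is handmade, price = 20).
[origin: imported, rating: 5, stock: 3, price: 15]: Group B (origin is imported, price = 15).
[origin: local, rating: 4, stock: 20, price: 35]: Group B (origin is local, price = 35).
[origin: imported, rating: 3, stock: 9, price: 11]: Group B (origin is imported, price = 11).

Group A, Group B, Group B, Group B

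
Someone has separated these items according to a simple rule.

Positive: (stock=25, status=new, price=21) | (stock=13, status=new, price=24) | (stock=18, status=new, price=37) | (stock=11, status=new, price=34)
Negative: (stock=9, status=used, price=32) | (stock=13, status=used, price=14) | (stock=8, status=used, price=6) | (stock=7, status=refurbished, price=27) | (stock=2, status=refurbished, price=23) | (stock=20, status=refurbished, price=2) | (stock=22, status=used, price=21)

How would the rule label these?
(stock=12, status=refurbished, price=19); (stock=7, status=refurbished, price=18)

Negative, Negative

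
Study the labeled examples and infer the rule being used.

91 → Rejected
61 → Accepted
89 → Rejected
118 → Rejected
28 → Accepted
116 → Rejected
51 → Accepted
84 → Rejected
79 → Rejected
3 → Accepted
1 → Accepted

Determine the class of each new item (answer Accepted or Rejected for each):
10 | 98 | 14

The distinguishing property — at most 61 — holds for all the 'Accepted' cases and none of the 'Rejected' cases.
10 — 10 ≤ 61, hence Accepted. 98 — 98 > 61, hence Rejected. 14 — 14 ≤ 61, hence Accepted.

Accepted, Rejected, Accepted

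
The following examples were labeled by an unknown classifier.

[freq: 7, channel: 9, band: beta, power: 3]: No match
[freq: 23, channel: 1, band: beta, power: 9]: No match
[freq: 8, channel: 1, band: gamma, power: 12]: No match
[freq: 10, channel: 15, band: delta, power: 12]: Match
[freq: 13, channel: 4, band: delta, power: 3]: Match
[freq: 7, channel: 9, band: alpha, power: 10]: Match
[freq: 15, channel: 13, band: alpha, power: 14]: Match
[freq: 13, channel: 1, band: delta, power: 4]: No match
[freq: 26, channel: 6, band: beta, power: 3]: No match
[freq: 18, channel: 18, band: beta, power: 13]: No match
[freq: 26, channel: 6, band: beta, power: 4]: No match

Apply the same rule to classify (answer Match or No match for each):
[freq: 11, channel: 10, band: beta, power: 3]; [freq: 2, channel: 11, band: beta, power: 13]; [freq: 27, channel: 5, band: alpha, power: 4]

No match, No match, Match

The rule appears to be: band is not beta AND channel ≥ 4.
[freq: 11, channel: 10, band: beta, power: 3] → band is beta, channel = 10 → No match. [freq: 2, channel: 11, band: beta, power: 13] → band is beta, channel = 11 → No match. [freq: 27, channel: 5, band: alpha, power: 4] → band is alpha, channel = 5 → Match.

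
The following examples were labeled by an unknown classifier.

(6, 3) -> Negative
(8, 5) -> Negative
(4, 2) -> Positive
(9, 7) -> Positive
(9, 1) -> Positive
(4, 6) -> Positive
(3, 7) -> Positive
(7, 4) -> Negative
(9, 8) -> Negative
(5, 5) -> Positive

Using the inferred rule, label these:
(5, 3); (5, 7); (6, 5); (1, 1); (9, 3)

Positive, Positive, Negative, Positive, Positive

The rule appears to be: sum is even.
(5, 3): Positive (5+3 = 8). (5, 7): Positive (5+7 = 12). (6, 5): Negative (6+5 = 11). (1, 1): Positive (1+1 = 2). (9, 3): Positive (9+3 = 12).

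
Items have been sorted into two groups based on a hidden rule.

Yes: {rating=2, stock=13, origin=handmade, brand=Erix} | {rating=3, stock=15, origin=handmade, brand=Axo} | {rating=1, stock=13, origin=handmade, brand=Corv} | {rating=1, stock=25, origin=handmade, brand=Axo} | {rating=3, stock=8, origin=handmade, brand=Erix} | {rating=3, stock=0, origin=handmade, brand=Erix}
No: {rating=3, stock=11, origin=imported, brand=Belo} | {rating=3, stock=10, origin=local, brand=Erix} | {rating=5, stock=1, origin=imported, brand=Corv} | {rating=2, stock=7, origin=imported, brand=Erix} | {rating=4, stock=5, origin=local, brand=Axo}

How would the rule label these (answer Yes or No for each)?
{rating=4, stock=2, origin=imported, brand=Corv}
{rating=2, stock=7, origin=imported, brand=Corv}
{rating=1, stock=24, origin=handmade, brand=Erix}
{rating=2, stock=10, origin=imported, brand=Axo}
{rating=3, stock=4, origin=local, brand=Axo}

Every 'Yes' example satisfies: origin is handmade. None of the 'No' examples do.
{rating=4, stock=2, origin=imported, brand=Corv}: No (origin is imported).
{rating=2, stock=7, origin=imported, brand=Corv}: No (origin is imported).
{rating=1, stock=24, origin=handmade, brand=Erix}: Yes (origin is handmade).
{rating=2, stock=10, origin=imported, brand=Axo}: No (origin is imported).
{rating=3, stock=4, origin=local, brand=Axo}: No (origin is local).

No, No, Yes, No, No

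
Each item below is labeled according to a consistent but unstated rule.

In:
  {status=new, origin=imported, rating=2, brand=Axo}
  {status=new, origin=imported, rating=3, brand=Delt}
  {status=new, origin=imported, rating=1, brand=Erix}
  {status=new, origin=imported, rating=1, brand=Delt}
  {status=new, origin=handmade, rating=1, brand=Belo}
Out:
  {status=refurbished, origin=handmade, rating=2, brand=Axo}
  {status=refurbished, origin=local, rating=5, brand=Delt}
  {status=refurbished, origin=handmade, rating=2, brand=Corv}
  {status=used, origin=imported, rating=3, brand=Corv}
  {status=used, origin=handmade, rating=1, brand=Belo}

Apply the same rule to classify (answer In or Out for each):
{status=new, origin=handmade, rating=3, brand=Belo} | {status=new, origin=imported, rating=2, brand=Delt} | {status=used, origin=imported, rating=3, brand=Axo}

Rule: status is new. This holds for each 'In' example and fails for each 'Out' one.
{status=new, origin=handmade, rating=3, brand=Belo} → status is new → In.
{status=new, origin=imported, rating=2, brand=Delt} → status is new → In.
{status=used, origin=imported, rating=3, brand=Axo} → status is used → Out.

In, In, Out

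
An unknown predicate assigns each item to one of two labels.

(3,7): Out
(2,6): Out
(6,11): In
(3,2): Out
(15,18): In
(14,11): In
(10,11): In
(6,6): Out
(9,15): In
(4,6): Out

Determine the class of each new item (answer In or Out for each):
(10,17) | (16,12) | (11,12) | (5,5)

In, In, In, Out

A rule that fits every label: sum ≥ 17 — true of each 'In' example, false of each 'Out' one.
(10,17): 10+17 = 27 — fits, so In.
(16,12): 16+12 = 28 — fits, so In.
(11,12): 11+12 = 23 — fits, so In.
(5,5): 5+5 = 10 — does not pass, so Out.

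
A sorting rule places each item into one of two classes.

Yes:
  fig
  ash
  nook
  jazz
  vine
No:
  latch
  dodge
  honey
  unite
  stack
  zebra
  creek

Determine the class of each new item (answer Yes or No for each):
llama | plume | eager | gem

No, No, No, Yes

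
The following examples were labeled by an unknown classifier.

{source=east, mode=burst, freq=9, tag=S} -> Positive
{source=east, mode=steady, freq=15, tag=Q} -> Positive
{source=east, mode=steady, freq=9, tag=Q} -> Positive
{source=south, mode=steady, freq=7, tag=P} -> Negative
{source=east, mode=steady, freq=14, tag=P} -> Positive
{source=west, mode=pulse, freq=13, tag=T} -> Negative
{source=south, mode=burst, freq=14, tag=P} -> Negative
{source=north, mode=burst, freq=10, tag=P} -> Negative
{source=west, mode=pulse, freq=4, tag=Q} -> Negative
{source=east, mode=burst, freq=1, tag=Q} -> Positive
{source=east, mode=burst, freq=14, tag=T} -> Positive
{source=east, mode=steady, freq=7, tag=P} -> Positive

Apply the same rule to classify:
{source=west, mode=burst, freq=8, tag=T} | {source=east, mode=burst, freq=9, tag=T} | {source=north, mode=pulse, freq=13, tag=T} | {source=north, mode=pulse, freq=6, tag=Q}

The distinguishing property — source is east — holds for all the 'Positive' cases and none of the 'Negative' cases.
{source=west, mode=burst, freq=8, tag=T}: source is west, does not fit → Negative.
{source=east, mode=burst, freq=9, tag=T}: source is east, checks out → Positive.
{source=north, mode=pulse, freq=13, tag=T}: source is north, does not fit → Negative.
{source=north, mode=pulse, freq=6, tag=Q}: source is north, does not fit → Negative.

Negative, Positive, Negative, Negative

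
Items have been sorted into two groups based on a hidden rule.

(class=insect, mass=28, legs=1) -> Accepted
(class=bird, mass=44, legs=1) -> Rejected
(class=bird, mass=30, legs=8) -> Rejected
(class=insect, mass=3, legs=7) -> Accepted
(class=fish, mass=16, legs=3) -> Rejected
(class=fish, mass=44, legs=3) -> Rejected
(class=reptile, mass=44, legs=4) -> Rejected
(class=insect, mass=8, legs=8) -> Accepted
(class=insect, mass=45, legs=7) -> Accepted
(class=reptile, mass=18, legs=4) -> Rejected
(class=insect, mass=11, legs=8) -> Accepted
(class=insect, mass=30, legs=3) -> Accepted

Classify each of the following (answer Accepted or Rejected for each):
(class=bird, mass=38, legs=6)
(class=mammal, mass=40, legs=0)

'Accepted' ⟺ class is insect.

Rejected, Rejected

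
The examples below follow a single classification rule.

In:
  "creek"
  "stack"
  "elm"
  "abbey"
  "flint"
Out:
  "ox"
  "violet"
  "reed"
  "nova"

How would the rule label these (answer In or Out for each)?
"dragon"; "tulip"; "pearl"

Out, In, In

The distinguishing property — odd length — holds for all the 'In' cases and none of the 'Out' cases.
"dragon": length 6 — doesn't match, so Out.
"tulip": length 5 — checks out, so In.
"pearl": length 5 — checks out, so In.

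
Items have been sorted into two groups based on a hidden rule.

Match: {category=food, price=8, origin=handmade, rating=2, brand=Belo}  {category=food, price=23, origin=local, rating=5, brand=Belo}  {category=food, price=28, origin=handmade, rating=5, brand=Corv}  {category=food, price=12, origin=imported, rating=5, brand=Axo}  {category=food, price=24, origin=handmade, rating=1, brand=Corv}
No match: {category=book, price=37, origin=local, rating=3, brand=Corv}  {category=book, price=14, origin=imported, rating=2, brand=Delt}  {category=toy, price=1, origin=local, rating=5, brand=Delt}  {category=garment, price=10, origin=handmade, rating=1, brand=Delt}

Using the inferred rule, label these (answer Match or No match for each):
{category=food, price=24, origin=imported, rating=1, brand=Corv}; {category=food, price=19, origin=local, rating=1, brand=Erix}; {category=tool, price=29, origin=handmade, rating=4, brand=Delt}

Match, Match, No match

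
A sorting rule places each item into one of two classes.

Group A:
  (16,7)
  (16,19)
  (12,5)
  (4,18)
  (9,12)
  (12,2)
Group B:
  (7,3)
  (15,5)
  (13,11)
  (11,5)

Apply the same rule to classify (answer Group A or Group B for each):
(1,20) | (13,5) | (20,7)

Group A, Group B, Group A

All 'Group A' examples share one property — product is even — and every 'Group B' example lacks it.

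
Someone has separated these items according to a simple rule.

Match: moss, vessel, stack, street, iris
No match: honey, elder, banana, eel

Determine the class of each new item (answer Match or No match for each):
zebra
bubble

No match, No match

Every 'Match' example satisfies: contains 's'. None of the 'No match' examples do.
zebra: No match (no 's'). bubble: No match (no 's').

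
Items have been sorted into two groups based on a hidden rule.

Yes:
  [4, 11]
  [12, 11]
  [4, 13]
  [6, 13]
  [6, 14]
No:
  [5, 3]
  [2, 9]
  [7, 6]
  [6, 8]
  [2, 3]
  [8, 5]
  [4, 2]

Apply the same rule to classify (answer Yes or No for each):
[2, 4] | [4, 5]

No, No

The simplest hypothesis consistent with all the labels is: sum ≥ 15.
No: [2, 4], since 2+4 = 6.
No: [4, 5], since 4+5 = 9.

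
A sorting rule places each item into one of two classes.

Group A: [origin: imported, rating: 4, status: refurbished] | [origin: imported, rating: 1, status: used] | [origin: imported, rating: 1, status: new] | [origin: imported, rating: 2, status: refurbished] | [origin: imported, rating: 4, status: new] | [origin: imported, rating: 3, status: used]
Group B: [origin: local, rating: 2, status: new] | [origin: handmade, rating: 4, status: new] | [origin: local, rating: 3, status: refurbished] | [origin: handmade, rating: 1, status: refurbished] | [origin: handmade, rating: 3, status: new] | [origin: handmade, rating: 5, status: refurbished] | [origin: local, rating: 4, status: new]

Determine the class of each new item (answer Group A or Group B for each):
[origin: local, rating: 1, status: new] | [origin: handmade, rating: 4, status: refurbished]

Group B, Group B

A rule that fits every label: origin is imported — true of each 'Group A' example, false of each 'Group B' one.
[origin: local, rating: 1, status: new] → origin is local → Group B. [origin: handmade, rating: 4, status: refurbished] → origin is handmade → Group B.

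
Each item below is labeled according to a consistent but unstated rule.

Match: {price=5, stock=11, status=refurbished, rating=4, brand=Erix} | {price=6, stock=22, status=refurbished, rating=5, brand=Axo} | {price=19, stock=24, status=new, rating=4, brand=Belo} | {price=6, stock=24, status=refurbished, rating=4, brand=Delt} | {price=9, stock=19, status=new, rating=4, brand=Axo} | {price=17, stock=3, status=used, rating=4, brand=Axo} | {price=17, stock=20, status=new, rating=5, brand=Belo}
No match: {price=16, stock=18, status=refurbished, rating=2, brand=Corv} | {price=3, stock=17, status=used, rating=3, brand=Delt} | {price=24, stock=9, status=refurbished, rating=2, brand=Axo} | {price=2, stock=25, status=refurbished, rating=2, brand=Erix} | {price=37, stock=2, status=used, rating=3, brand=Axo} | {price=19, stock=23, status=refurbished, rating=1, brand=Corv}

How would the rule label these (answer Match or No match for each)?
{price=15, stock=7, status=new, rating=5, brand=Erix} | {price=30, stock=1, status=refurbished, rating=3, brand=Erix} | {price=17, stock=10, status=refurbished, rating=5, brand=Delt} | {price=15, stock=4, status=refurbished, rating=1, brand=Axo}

The rule appears to be: rating ≥ 4.
Match: {price=15, stock=7, status=new, rating=5, brand=Erix}, since rating = 5. No match: {price=30, stock=1, status=refurbished, rating=3, brand=Erix}, since rating = 3. Match: {price=17, stock=10, status=refurbished, rating=5, brand=Delt}, since rating = 5. No match: {price=15, stock=4, status=refurbished, rating=1, brand=Axo}, since rating = 1.

Match, No match, Match, No match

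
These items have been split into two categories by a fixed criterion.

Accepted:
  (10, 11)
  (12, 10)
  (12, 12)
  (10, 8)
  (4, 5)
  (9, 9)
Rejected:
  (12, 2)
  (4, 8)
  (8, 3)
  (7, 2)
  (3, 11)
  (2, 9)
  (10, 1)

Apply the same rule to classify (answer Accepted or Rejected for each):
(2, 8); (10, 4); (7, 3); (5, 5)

Rejected, Rejected, Rejected, Accepted

The distinguishing property — |first − second| ≤ 2 — holds for all the 'Accepted' cases and none of the 'Rejected' cases.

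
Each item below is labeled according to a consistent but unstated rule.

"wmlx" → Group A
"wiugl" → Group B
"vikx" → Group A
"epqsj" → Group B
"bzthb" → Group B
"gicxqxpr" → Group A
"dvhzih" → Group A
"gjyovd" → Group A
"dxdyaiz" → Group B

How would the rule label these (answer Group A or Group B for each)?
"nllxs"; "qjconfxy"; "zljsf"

Checking candidate rules against both groups, what survives is: even length.

Group B, Group A, Group B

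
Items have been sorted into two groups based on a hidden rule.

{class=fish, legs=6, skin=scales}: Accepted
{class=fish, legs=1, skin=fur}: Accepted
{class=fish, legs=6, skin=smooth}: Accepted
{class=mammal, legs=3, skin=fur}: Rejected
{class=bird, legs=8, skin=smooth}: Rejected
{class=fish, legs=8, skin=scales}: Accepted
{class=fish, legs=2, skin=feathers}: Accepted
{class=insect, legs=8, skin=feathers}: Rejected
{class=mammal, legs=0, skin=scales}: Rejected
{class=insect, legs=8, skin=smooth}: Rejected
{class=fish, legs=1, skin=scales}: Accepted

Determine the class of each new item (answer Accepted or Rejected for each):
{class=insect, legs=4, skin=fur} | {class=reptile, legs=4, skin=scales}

The rule appears to be: class is fish.
{class=insect, legs=4, skin=fur}: class is insect, does not fit → Rejected. {class=reptile, legs=4, skin=scales}: class is reptile, does not fit → Rejected.

Rejected, Rejected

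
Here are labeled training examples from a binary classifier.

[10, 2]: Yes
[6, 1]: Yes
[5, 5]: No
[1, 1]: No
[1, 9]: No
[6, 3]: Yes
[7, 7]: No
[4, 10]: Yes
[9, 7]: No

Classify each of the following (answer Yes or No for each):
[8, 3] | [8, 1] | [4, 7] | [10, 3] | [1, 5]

Every 'Yes' example satisfies: first is even. None of the 'No' examples do.

Yes, Yes, Yes, Yes, No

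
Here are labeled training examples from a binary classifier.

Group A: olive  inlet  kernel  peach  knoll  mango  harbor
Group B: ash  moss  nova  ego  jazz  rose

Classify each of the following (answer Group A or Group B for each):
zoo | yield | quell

Group B, Group A, Group A

Every 'Group A' example satisfies: length ≥ 5. None of the 'Group B' examples do.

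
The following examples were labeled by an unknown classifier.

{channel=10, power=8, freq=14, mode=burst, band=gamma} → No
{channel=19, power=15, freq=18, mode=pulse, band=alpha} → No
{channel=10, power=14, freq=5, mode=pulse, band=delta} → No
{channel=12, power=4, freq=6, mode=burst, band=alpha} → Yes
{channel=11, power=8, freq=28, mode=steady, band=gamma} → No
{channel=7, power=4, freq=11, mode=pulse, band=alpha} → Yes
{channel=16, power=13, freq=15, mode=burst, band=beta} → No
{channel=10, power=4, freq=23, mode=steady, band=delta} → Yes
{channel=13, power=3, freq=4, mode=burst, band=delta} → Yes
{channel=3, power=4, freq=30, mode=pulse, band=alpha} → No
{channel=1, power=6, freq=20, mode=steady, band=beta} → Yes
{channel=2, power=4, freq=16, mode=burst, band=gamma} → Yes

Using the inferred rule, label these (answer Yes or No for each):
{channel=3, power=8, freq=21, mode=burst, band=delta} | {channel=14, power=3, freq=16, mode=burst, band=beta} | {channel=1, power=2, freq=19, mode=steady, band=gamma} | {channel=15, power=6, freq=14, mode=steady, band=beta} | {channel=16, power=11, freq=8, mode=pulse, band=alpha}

All 'Yes' examples share one property — freq ≤ 23 AND power ≤ 6 — and every 'No' example lacks it.
{channel=3, power=8, freq=21, mode=burst, band=delta}: No (freq = 21, power = 8).
{channel=14, power=3, freq=16, mode=burst, band=beta}: Yes (freq = 16, power = 3).
{channel=1, power=2, freq=19, mode=steady, band=gamma}: Yes (freq = 19, power = 2).
{channel=15, power=6, freq=14, mode=steady, band=beta}: Yes (freq = 14, power = 6).
{channel=16, power=11, freq=8, mode=pulse, band=alpha}: No (freq = 8, power = 11).

No, Yes, Yes, Yes, No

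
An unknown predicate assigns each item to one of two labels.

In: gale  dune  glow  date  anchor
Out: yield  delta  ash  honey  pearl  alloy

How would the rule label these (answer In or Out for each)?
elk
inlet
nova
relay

The common property of the 'In' items is: even length. No 'Out' item has it.

Out, Out, In, Out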